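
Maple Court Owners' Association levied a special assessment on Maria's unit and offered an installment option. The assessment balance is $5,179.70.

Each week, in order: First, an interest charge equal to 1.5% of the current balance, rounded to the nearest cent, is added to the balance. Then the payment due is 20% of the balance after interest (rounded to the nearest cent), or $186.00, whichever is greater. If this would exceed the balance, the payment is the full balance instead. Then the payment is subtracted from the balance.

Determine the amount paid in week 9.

Week 1: opening $5,179.70; interest $77.70 → $5,257.40; payment $1,051.48; balance $4,205.92
Week 2: opening $4,205.92; interest $63.09 → $4,269.01; payment $853.80; balance $3,415.21
Week 3: opening $3,415.21; interest $51.23 → $3,466.44; payment $693.29; balance $2,773.15
Week 4: opening $2,773.15; interest $41.60 → $2,814.75; payment $562.95; balance $2,251.80
Week 5: opening $2,251.80; interest $33.78 → $2,285.58; payment $457.12; balance $1,828.46
Week 6: opening $1,828.46; interest $27.43 → $1,855.89; payment $371.18; balance $1,484.71
Week 7: opening $1,484.71; interest $22.27 → $1,506.98; payment $301.40; balance $1,205.58
Week 8: opening $1,205.58; interest $18.08 → $1,223.66; payment $244.73; balance $978.93
Week 9: opening $978.93; interest $14.68 → $993.61; payment $198.72; balance $794.89

$198.72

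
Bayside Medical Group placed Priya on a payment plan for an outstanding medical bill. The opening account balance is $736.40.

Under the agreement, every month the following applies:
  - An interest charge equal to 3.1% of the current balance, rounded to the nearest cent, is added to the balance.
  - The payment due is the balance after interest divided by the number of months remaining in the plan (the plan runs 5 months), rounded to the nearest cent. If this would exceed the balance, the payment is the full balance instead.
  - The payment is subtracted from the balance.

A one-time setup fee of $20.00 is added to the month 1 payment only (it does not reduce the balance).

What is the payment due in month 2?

$156.55

# | Opening | Interest | Payment | Fee | End bal
1 | $736.40 | $22.83 | $151.85 | $20.00 | $607.38
2 | $607.38 | $18.83 | $156.55 | — | $469.66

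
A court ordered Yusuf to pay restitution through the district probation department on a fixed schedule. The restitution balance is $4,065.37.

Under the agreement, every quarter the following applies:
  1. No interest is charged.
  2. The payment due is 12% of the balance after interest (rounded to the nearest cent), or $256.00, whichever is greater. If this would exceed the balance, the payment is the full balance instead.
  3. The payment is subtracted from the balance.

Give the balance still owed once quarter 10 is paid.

Quarter 1: $4,065.37 − $487.84 → $3,577.53
Quarter 2: $3,577.53 − $429.30 → $3,148.23
Quarter 3: $3,148.23 − $377.79 → $2,770.44
Quarter 4: $2,770.44 − $332.45 → $2,437.99
Quarter 5: $2,437.99 − $292.56 → $2,145.43
Quarter 6: $2,145.43 − $257.45 → $1,887.98
Quarter 7: $1,887.98 − $256.00 → $1,631.98
Quarter 8: $1,631.98 − $256.00 → $1,375.98
Quarter 9: $1,375.98 − $256.00 → $1,119.98
Quarter 10: $1,119.98 − $256.00 → $863.98

$863.98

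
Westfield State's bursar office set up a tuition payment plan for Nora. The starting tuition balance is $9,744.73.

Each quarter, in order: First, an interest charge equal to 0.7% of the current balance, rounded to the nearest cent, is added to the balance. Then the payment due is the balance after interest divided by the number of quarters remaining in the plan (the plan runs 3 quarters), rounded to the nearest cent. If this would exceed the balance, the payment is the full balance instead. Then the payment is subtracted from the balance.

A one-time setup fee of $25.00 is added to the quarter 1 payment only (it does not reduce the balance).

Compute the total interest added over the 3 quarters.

$137.06

# | Opening | Interest | Payment | Fee | End bal
1 | $9,744.73 | $68.21 | $3,270.98 | $25.00 | $6,541.96
2 | $6,541.96 | $45.79 | $3,293.88 | — | $3,293.87
3 | $3,293.87 | $23.06 | $3,316.93 | — | $0.00
Total interest: $68.21 + $45.79 + $23.06 = $137.06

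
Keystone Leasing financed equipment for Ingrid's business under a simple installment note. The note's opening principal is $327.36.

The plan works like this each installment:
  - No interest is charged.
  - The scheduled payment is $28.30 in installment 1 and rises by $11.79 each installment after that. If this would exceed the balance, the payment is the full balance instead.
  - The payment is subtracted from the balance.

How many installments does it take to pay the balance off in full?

Installment 1: opening $327.36; payment $28.30; balance $299.06
Installment 2: opening $299.06; payment $40.09; balance $258.97
Installment 3: opening $258.97; payment $51.88; balance $207.09
Installment 4: opening $207.09; payment $63.67; balance $143.42
Installment 5: opening $143.42; payment $75.46; balance $67.96
Installment 6: opening $67.96; payment $67.96; balance $0.00
Balance reaches $0.00 in installment 6.

6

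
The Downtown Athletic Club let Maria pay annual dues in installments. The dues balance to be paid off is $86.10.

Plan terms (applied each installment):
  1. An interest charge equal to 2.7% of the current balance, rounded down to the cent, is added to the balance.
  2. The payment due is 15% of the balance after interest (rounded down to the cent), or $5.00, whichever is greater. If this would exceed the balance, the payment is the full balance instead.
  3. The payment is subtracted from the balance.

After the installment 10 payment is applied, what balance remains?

Installment 1: opening $86.10; interest $2.32 → $88.42; payment $13.26; balance $75.16
Installment 2: opening $75.16; interest $2.02 → $77.18; payment $11.57; balance $65.61
Installment 3: opening $65.61; interest $1.77 → $67.38; payment $10.10; balance $57.28
Installment 4: opening $57.28; interest $1.54 → $58.82; payment $8.82; balance $50.00
Installment 5: opening $50.00; interest $1.35 → $51.35; payment $7.70; balance $43.65
Installment 6: opening $43.65; interest $1.17 → $44.82; payment $6.72; balance $38.10
Installment 7: opening $38.10; interest $1.02 → $39.12; payment $5.86; balance $33.26
Installment 8: opening $33.26; interest $0.89 → $34.15; payment $5.12; balance $29.03
Installment 9: opening $29.03; interest $0.78 → $29.81; payment $5.00; balance $24.81
Installment 10: opening $24.81; interest $0.66 → $25.47; payment $5.00; balance $20.47

$20.47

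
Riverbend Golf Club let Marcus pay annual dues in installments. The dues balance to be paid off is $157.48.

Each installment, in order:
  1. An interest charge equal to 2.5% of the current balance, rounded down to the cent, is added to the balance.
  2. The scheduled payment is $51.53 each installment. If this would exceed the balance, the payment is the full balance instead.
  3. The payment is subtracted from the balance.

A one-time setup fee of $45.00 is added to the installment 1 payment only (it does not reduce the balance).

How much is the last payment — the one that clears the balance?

$11.35

Installment 1: $157.48 +$3.93 interest = $161.41; pay $51.53 (+ $45.00 fee) → $109.88
Installment 2: $109.88 +$2.74 interest = $112.62; pay $51.53 → $61.09
Installment 3: $61.09 +$1.52 interest = $62.61; pay $51.53 → $11.08
Installment 4: $11.08 +$0.27 interest = $11.35; pay $11.35 → $0.00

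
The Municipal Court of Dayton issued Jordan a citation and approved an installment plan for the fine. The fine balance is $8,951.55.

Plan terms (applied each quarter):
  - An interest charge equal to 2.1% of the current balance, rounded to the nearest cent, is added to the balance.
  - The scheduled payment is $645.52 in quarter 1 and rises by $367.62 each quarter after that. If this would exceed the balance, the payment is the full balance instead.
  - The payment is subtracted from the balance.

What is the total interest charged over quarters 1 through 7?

$830.94

Quarter 1: opening $8,951.55; interest $187.98 → $9,139.53; payment $645.52; balance $8,494.01
Quarter 2: opening $8,494.01; interest $178.37 → $8,672.38; payment $1,013.14; balance $7,659.24
Quarter 3: opening $7,659.24; interest $160.84 → $7,820.08; payment $1,380.76; balance $6,439.32
Quarter 4: opening $6,439.32; interest $135.23 → $6,574.55; payment $1,748.38; balance $4,826.17
Quarter 5: opening $4,826.17; interest $101.35 → $4,927.52; payment $2,116.00; balance $2,811.52
Quarter 6: opening $2,811.52; interest $59.04 → $2,870.56; payment $2,483.62; balance $386.94
Quarter 7: opening $386.94; interest $8.13 → $395.07; payment $395.07; balance $0.00
Total interest: $187.98 + $178.37 + $160.84 + $135.23 + $101.35 + $59.04 + $8.13 = $830.94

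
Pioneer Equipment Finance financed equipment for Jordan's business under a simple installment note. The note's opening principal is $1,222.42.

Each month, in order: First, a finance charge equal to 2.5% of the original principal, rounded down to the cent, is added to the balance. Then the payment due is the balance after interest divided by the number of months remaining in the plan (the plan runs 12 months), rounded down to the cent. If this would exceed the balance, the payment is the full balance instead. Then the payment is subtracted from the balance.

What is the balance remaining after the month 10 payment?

Month 1: $1,222.42 +$30.56 interest = $1,252.98; pay $104.41 → $1,148.57
Month 2: $1,148.57 +$30.56 interest = $1,179.13; pay $107.19 → $1,071.94
Month 3: $1,071.94 +$30.56 interest = $1,102.50; pay $110.25 → $992.25
Month 4: $992.25 +$30.56 interest = $1,022.81; pay $113.64 → $909.17
Month 5: $909.17 +$30.56 interest = $939.73; pay $117.46 → $822.27
Month 6: $822.27 +$30.56 interest = $852.83; pay $121.83 → $731.00
Month 7: $731.00 +$30.56 interest = $761.56; pay $126.92 → $634.64
Month 8: $634.64 +$30.56 interest = $665.20; pay $133.04 → $532.16
Month 9: $532.16 +$30.56 interest = $562.72; pay $140.68 → $422.04
Month 10: $422.04 +$30.56 interest = $452.60; pay $150.86 → $301.74

$301.74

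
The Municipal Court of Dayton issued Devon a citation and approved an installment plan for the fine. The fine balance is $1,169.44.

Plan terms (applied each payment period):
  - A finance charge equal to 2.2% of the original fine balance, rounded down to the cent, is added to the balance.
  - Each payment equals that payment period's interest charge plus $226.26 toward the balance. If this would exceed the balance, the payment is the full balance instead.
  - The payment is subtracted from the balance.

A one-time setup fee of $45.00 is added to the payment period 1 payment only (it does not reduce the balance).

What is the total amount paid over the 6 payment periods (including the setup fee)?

$1,368.76

Payment period 1: opening $1,169.44; interest $25.72 → $1,195.16; payment $251.98 (+ $45.00 fee); balance $943.18
Payment period 2: opening $943.18; interest $25.72 → $968.90; payment $251.98; balance $716.92
Payment period 3: opening $716.92; interest $25.72 → $742.64; payment $251.98; balance $490.66
Payment period 4: opening $490.66; interest $25.72 → $516.38; payment $251.98; balance $264.40
Payment period 5: opening $264.40; interest $25.72 → $290.12; payment $251.98; balance $38.14
Payment period 6: opening $38.14; interest $25.72 → $63.86; payment $63.86; balance $0.00
Total paid: $1,368.76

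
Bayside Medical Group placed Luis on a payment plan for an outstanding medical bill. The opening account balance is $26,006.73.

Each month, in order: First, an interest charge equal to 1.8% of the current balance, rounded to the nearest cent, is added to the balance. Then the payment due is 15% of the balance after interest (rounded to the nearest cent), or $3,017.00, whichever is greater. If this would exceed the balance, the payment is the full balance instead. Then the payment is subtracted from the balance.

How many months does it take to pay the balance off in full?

9

# | Opening | Interest | Payment | End bal
1 | $26,006.73 | $468.12 | $3,971.23 | $22,503.62
2 | $22,503.62 | $405.07 | $3,436.30 | $19,472.39
3 | $19,472.39 | $350.50 | $3,017.00 | $16,805.89
4 | $16,805.89 | $302.51 | $3,017.00 | $14,091.40
5 | $14,091.40 | $253.65 | $3,017.00 | $11,328.05
6 | $11,328.05 | $203.90 | $3,017.00 | $8,514.95
7 | $8,514.95 | $153.27 | $3,017.00 | $5,651.22
8 | $5,651.22 | $101.72 | $3,017.00 | $2,735.94
9 | $2,735.94 | $49.25 | $2,785.19 | $0.00
Balance reaches $0.00 in month 9.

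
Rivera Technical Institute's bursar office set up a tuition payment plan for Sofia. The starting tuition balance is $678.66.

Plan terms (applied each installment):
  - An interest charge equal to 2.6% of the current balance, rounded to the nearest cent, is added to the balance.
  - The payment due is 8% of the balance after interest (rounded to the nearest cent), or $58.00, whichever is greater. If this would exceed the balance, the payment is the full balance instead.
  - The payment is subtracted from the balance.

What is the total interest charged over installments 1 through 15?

$141.10

Installment 1: opening $678.66; interest $17.65 → $696.31; payment $58.00; balance $638.31
Installment 2: opening $638.31; interest $16.60 → $654.91; payment $58.00; balance $596.91
Installment 3: opening $596.91; interest $15.52 → $612.43; payment $58.00; balance $554.43
Installment 4: opening $554.43; interest $14.42 → $568.85; payment $58.00; balance $510.85
Installment 5: opening $510.85; interest $13.28 → $524.13; payment $58.00; balance $466.13
Installment 6: opening $466.13; interest $12.12 → $478.25; payment $58.00; balance $420.25
Installment 7: opening $420.25; interest $10.93 → $431.18; payment $58.00; balance $373.18
Installment 8: opening $373.18; interest $9.70 → $382.88; payment $58.00; balance $324.88
Installment 9: opening $324.88; interest $8.45 → $333.33; payment $58.00; balance $275.33
Installment 10: opening $275.33; interest $7.16 → $282.49; payment $58.00; balance $224.49
Installment 11: opening $224.49; interest $5.84 → $230.33; payment $58.00; balance $172.33
Installment 12: opening $172.33; interest $4.48 → $176.81; payment $58.00; balance $118.81
Installment 13: opening $118.81; interest $3.09 → $121.90; payment $58.00; balance $63.90
Installment 14: opening $63.90; interest $1.66 → $65.56; payment $58.00; balance $7.56
Installment 15: opening $7.56; interest $0.20 → $7.76; payment $7.76; balance $0.00
Total interest: $17.65 + $16.60 + $15.52 + $14.42 + $13.28 + $12.12 + $10.93 + $9.70 + $8.45 + $7.16 + $5.84 + $4.48 + $3.09 + $1.66 + $0.20 = $141.10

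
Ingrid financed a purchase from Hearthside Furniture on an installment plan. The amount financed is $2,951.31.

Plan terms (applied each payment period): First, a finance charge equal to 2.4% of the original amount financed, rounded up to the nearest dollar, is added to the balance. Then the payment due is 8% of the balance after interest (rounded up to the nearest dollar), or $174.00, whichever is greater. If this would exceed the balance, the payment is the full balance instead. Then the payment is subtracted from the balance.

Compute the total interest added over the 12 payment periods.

$852.00

Payment period 1: $2,951.31 +$71.00 interest = $3,022.31; pay $242.00 → $2,780.31
Payment period 2: $2,780.31 +$71.00 interest = $2,851.31; pay $229.00 → $2,622.31
Payment period 3: $2,622.31 +$71.00 interest = $2,693.31; pay $216.00 → $2,477.31
Payment period 4: $2,477.31 +$71.00 interest = $2,548.31; pay $204.00 → $2,344.31
Payment period 5: $2,344.31 +$71.00 interest = $2,415.31; pay $194.00 → $2,221.31
Payment period 6: $2,221.31 +$71.00 interest = $2,292.31; pay $184.00 → $2,108.31
Payment period 7: $2,108.31 +$71.00 interest = $2,179.31; pay $175.00 → $2,004.31
Payment period 8: $2,004.31 +$71.00 interest = $2,075.31; pay $174.00 → $1,901.31
Payment period 9: $1,901.31 +$71.00 interest = $1,972.31; pay $174.00 → $1,798.31
Payment period 10: $1,798.31 +$71.00 interest = $1,869.31; pay $174.00 → $1,695.31
Payment period 11: $1,695.31 +$71.00 interest = $1,766.31; pay $174.00 → $1,592.31
Payment period 12: $1,592.31 +$71.00 interest = $1,663.31; pay $174.00 → $1,489.31
Total interest: $71.00 + $71.00 + $71.00 + $71.00 + $71.00 + $71.00 + $71.00 + $71.00 + $71.00 + $71.00 + $71.00 + $71.00 = $852.00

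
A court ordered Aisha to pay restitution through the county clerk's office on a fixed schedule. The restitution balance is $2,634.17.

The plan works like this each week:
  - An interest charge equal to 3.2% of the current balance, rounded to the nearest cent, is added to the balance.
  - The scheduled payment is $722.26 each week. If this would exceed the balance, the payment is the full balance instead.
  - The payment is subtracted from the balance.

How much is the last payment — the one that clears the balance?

Week 1: $2,634.17 +$84.29 interest = $2,718.46; pay $722.26 → $1,996.20
Week 2: $1,996.20 +$63.88 interest = $2,060.08; pay $722.26 → $1,337.82
Week 3: $1,337.82 +$42.81 interest = $1,380.63; pay $722.26 → $658.37
Week 4: $658.37 +$21.07 interest = $679.44; pay $679.44 → $0.00

$679.44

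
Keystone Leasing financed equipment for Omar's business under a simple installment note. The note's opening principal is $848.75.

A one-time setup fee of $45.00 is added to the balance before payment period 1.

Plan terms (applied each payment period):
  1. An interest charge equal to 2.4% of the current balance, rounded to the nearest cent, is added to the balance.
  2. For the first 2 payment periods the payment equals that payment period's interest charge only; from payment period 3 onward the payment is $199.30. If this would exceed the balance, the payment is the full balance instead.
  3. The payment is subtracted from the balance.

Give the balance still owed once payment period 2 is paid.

$893.75

# | Opening | Interest | Payment | End bal
1 | $893.75 | $21.45 | $21.45 | $893.75
2 | $893.75 | $21.45 | $21.45 | $893.75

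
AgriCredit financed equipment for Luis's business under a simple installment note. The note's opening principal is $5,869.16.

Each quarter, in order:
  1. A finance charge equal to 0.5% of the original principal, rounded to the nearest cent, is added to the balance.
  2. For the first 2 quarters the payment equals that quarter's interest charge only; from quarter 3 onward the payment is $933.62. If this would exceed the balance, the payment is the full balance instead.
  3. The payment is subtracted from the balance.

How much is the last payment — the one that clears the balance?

$472.89

Quarter 1: opening $5,869.16; interest $29.35 → $5,898.51; payment $29.35; balance $5,869.16
Quarter 2: opening $5,869.16; interest $29.35 → $5,898.51; payment $29.35; balance $5,869.16
Quarter 3: opening $5,869.16; interest $29.35 → $5,898.51; payment $933.62; balance $4,964.89
Quarter 4: opening $4,964.89; interest $29.35 → $4,994.24; payment $933.62; balance $4,060.62
Quarter 5: opening $4,060.62; interest $29.35 → $4,089.97; payment $933.62; balance $3,156.35
Quarter 6: opening $3,156.35; interest $29.35 → $3,185.70; payment $933.62; balance $2,252.08
Quarter 7: opening $2,252.08; interest $29.35 → $2,281.43; payment $933.62; balance $1,347.81
Quarter 8: opening $1,347.81; interest $29.35 → $1,377.16; payment $933.62; balance $443.54
Quarter 9: opening $443.54; interest $29.35 → $472.89; payment $472.89; balance $0.00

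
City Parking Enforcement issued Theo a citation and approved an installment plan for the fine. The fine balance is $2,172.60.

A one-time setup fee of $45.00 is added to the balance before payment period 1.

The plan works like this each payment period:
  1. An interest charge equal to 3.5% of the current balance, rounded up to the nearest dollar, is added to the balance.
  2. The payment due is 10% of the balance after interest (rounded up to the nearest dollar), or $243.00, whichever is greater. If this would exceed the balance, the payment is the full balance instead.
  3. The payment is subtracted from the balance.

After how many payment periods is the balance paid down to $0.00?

12

Payment period 1: opening $2,217.60; interest $78.00 → $2,295.60; payment $243.00; balance $2,052.60
Payment period 2: opening $2,052.60; interest $72.00 → $2,124.60; payment $243.00; balance $1,881.60
Payment period 3: opening $1,881.60; interest $66.00 → $1,947.60; payment $243.00; balance $1,704.60
Payment period 4: opening $1,704.60; interest $60.00 → $1,764.60; payment $243.00; balance $1,521.60
Payment period 5: opening $1,521.60; interest $54.00 → $1,575.60; payment $243.00; balance $1,332.60
Payment period 6: opening $1,332.60; interest $47.00 → $1,379.60; payment $243.00; balance $1,136.60
Payment period 7: opening $1,136.60; interest $40.00 → $1,176.60; payment $243.00; balance $933.60
Payment period 8: opening $933.60; interest $33.00 → $966.60; payment $243.00; balance $723.60
Payment period 9: opening $723.60; interest $26.00 → $749.60; payment $243.00; balance $506.60
Payment period 10: opening $506.60; interest $18.00 → $524.60; payment $243.00; balance $281.60
Payment period 11: opening $281.60; interest $10.00 → $291.60; payment $243.00; balance $48.60
Payment period 12: opening $48.60; interest $2.00 → $50.60; payment $50.60; balance $0.00
Balance reaches $0.00 in payment period 12.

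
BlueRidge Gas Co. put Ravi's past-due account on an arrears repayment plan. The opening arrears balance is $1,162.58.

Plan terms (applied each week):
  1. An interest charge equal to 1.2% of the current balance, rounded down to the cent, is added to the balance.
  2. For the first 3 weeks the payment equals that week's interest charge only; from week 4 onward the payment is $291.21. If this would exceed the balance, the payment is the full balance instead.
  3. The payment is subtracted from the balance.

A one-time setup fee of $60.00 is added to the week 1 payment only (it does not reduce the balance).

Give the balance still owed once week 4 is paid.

$885.32

Week 1: opening $1,162.58; interest $13.95 → $1,176.53; payment $13.95 (+ $60.00 fee); balance $1,162.58
Week 2: opening $1,162.58; interest $13.95 → $1,176.53; payment $13.95; balance $1,162.58
Week 3: opening $1,162.58; interest $13.95 → $1,176.53; payment $13.95; balance $1,162.58
Week 4: opening $1,162.58; interest $13.95 → $1,176.53; payment $291.21; balance $885.32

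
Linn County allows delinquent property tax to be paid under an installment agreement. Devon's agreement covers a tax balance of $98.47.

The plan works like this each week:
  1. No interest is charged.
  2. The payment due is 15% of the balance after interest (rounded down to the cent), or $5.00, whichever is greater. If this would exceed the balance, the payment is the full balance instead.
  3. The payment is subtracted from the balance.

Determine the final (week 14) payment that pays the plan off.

$1.58

Week 1: $98.47 − $14.77 → $83.70
Week 2: $83.70 − $12.55 → $71.15
Week 3: $71.15 − $10.67 → $60.48
Week 4: $60.48 − $9.07 → $51.41
Week 5: $51.41 − $7.71 → $43.70
Week 6: $43.70 − $6.55 → $37.15
Week 7: $37.15 − $5.57 → $31.58
Week 8: $31.58 − $5.00 → $26.58
Week 9: $26.58 − $5.00 → $21.58
Week 10: $21.58 − $5.00 → $16.58
Week 11: $16.58 − $5.00 → $11.58
Week 12: $11.58 − $5.00 → $6.58
Week 13: $6.58 − $5.00 → $1.58
Week 14: $1.58 − $1.58 → $0.00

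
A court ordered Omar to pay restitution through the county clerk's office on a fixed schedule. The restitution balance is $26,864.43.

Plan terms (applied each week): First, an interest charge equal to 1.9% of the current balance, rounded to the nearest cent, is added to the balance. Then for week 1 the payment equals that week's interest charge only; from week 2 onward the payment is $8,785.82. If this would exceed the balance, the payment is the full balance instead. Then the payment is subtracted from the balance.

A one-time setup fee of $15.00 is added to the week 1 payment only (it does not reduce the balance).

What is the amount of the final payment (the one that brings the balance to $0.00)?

$1,593.26

# | Opening | Interest | Payment | Fee | End bal
1 | $26,864.43 | $510.42 | $510.42 | $15.00 | $26,864.43
2 | $26,864.43 | $510.42 | $8,785.82 | — | $18,589.03
3 | $18,589.03 | $353.19 | $8,785.82 | — | $10,156.40
4 | $10,156.40 | $192.97 | $8,785.82 | — | $1,563.55
5 | $1,563.55 | $29.71 | $1,593.26 | — | $0.00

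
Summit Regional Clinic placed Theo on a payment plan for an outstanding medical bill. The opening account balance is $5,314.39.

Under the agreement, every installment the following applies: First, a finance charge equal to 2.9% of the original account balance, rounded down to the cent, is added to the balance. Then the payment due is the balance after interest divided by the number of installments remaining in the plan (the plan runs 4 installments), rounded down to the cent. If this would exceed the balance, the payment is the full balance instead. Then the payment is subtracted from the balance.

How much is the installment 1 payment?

Installment 1: opening $5,314.39; interest $154.11 → $5,468.50; payment $1,367.12; balance $4,101.38

$1,367.12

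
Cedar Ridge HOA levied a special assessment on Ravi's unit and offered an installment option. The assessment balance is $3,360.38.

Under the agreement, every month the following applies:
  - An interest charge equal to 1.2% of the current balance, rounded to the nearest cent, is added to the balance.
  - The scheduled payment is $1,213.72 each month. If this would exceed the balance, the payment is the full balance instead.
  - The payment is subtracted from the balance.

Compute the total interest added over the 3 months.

$78.55

Month 1: opening $3,360.38; interest $40.32 → $3,400.70; payment $1,213.72; balance $2,186.98
Month 2: opening $2,186.98; interest $26.24 → $2,213.22; payment $1,213.72; balance $999.50
Month 3: opening $999.50; interest $11.99 → $1,011.49; payment $1,011.49; balance $0.00
Total interest: $40.32 + $26.24 + $11.99 = $78.55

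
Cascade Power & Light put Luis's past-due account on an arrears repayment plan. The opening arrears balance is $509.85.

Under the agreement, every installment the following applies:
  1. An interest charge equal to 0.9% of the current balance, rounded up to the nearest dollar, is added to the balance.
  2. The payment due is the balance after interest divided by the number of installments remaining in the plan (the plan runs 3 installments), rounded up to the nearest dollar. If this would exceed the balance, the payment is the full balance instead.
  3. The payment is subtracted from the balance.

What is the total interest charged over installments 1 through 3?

Installment 1: $509.85 +$5.00 interest = $514.85; pay $172.00 → $342.85
Installment 2: $342.85 +$4.00 interest = $346.85; pay $174.00 → $172.85
Installment 3: $172.85 +$2.00 interest = $174.85; pay $174.85 → $0.00
Total interest: $5.00 + $4.00 + $2.00 = $11.00

$11.00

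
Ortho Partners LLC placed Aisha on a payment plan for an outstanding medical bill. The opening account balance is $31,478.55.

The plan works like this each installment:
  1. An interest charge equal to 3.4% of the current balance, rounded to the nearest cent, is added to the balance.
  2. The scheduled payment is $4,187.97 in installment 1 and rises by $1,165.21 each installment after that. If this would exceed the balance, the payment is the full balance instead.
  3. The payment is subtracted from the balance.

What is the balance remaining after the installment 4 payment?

Installment 1: $31,478.55 +$1,070.27 interest = $32,548.82; pay $4,187.97 → $28,360.85
Installment 2: $28,360.85 +$964.27 interest = $29,325.12; pay $5,353.18 → $23,971.94
Installment 3: $23,971.94 +$815.05 interest = $24,786.99; pay $6,518.39 → $18,268.60
Installment 4: $18,268.60 +$621.13 interest = $18,889.73; pay $7,683.60 → $11,206.13

$11,206.13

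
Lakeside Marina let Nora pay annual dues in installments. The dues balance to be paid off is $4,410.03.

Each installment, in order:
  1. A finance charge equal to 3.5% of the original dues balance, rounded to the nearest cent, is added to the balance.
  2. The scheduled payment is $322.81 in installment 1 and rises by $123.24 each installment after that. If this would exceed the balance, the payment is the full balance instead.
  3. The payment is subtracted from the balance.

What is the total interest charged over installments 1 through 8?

$1,234.80

Installment 1: opening $4,410.03; interest $154.35 → $4,564.38; payment $322.81; balance $4,241.57
Installment 2: opening $4,241.57; interest $154.35 → $4,395.92; payment $446.05; balance $3,949.87
Installment 3: opening $3,949.87; interest $154.35 → $4,104.22; payment $569.29; balance $3,534.93
Installment 4: opening $3,534.93; interest $154.35 → $3,689.28; payment $692.53; balance $2,996.75
Installment 5: opening $2,996.75; interest $154.35 → $3,151.10; payment $815.77; balance $2,335.33
Installment 6: opening $2,335.33; interest $154.35 → $2,489.68; payment $939.01; balance $1,550.67
Installment 7: opening $1,550.67; interest $154.35 → $1,705.02; payment $1,062.25; balance $642.77
Installment 8: opening $642.77; interest $154.35 → $797.12; payment $797.12; balance $0.00
Total interest: $154.35 + $154.35 + $154.35 + $154.35 + $154.35 + $154.35 + $154.35 + $154.35 = $1,234.80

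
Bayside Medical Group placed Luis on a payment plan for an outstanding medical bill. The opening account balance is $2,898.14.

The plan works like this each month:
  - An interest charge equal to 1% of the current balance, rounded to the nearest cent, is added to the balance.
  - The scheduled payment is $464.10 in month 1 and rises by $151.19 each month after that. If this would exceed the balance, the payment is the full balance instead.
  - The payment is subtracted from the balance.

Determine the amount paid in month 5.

Month 1: opening $2,898.14; interest $28.98 → $2,927.12; payment $464.10; balance $2,463.02
Month 2: opening $2,463.02; interest $24.63 → $2,487.65; payment $615.29; balance $1,872.36
Month 3: opening $1,872.36; interest $18.72 → $1,891.08; payment $766.48; balance $1,124.60
Month 4: opening $1,124.60; interest $11.25 → $1,135.85; payment $917.67; balance $218.18
Month 5: opening $218.18; interest $2.18 → $220.36; payment $220.36; balance $0.00

$220.36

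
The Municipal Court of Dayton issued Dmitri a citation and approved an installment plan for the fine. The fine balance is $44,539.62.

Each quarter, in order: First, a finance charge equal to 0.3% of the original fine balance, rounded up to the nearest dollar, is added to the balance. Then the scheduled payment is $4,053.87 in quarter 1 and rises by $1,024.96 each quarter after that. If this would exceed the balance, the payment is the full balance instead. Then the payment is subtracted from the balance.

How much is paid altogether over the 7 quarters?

Quarter 1: opening $44,539.62; interest $134.00 → $44,673.62; payment $4,053.87; balance $40,619.75
Quarter 2: opening $40,619.75; interest $134.00 → $40,753.75; payment $5,078.83; balance $35,674.92
Quarter 3: opening $35,674.92; interest $134.00 → $35,808.92; payment $6,103.79; balance $29,705.13
Quarter 4: opening $29,705.13; interest $134.00 → $29,839.13; payment $7,128.75; balance $22,710.38
Quarter 5: opening $22,710.38; interest $134.00 → $22,844.38; payment $8,153.71; balance $14,690.67
Quarter 6: opening $14,690.67; interest $134.00 → $14,824.67; payment $9,178.67; balance $5,646.00
Quarter 7: opening $5,646.00; interest $134.00 → $5,780.00; payment $5,780.00; balance $0.00
Total paid: $45,477.62

$45,477.62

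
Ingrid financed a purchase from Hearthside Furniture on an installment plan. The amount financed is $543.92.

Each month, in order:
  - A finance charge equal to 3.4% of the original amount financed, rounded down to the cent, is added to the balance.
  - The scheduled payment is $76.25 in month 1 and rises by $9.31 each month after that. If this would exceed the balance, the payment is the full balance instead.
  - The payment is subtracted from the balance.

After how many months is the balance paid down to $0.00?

7

Month 1: $543.92 +$18.49 interest = $562.41; pay $76.25 → $486.16
Month 2: $486.16 +$18.49 interest = $504.65; pay $85.56 → $419.09
Month 3: $419.09 +$18.49 interest = $437.58; pay $94.87 → $342.71
Month 4: $342.71 +$18.49 interest = $361.20; pay $104.18 → $257.02
Month 5: $257.02 +$18.49 interest = $275.51; pay $113.49 → $162.02
Month 6: $162.02 +$18.49 interest = $180.51; pay $122.80 → $57.71
Month 7: $57.71 +$18.49 interest = $76.20; pay $76.20 → $0.00
Balance reaches $0.00 in month 7.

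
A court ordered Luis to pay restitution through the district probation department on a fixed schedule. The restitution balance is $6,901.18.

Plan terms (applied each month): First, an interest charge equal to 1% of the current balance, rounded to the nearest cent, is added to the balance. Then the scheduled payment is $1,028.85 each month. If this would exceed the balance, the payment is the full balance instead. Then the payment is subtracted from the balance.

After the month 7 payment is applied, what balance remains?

Month 1: $6,901.18 +$69.01 interest = $6,970.19; pay $1,028.85 → $5,941.34
Month 2: $5,941.34 +$59.41 interest = $6,000.75; pay $1,028.85 → $4,971.90
Month 3: $4,971.90 +$49.72 interest = $5,021.62; pay $1,028.85 → $3,992.77
Month 4: $3,992.77 +$39.93 interest = $4,032.70; pay $1,028.85 → $3,003.85
Month 5: $3,003.85 +$30.04 interest = $3,033.89; pay $1,028.85 → $2,005.04
Month 6: $2,005.04 +$20.05 interest = $2,025.09; pay $1,028.85 → $996.24
Month 7: $996.24 +$9.96 interest = $1,006.20; pay $1,006.20 → $0.00

$0.00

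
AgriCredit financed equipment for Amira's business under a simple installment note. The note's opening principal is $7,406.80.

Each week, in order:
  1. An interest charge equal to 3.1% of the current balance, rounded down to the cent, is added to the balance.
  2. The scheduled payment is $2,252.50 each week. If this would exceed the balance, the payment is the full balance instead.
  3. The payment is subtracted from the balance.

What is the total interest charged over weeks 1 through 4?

$534.33

Week 1: opening $7,406.80; interest $229.61 → $7,636.41; payment $2,252.50; balance $5,383.91
Week 2: opening $5,383.91; interest $166.90 → $5,550.81; payment $2,252.50; balance $3,298.31
Week 3: opening $3,298.31; interest $102.24 → $3,400.55; payment $2,252.50; balance $1,148.05
Week 4: opening $1,148.05; interest $35.58 → $1,183.63; payment $1,183.63; balance $0.00
Total interest: $229.61 + $166.90 + $102.24 + $35.58 = $534.33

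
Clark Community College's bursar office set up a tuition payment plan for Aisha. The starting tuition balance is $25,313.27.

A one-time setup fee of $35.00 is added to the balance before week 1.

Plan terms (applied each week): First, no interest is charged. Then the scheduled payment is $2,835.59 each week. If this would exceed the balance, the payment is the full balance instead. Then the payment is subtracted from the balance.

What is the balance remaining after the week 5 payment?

$11,170.32

Week 1: opening $25,348.27; payment $2,835.59; balance $22,512.68
Week 2: opening $22,512.68; payment $2,835.59; balance $19,677.09
Week 3: opening $19,677.09; payment $2,835.59; balance $16,841.50
Week 4: opening $16,841.50; payment $2,835.59; balance $14,005.91
Week 5: opening $14,005.91; payment $2,835.59; balance $11,170.32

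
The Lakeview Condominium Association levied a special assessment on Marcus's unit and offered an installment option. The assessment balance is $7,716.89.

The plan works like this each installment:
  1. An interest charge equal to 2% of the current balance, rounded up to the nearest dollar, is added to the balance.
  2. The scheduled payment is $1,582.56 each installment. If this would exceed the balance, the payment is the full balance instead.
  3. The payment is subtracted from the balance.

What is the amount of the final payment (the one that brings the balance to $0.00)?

$292.09

Installment 1: opening $7,716.89; interest $155.00 → $7,871.89; payment $1,582.56; balance $6,289.33
Installment 2: opening $6,289.33; interest $126.00 → $6,415.33; payment $1,582.56; balance $4,832.77
Installment 3: opening $4,832.77; interest $97.00 → $4,929.77; payment $1,582.56; balance $3,347.21
Installment 4: opening $3,347.21; interest $67.00 → $3,414.21; payment $1,582.56; balance $1,831.65
Installment 5: opening $1,831.65; interest $37.00 → $1,868.65; payment $1,582.56; balance $286.09
Installment 6: opening $286.09; interest $6.00 → $292.09; payment $292.09; balance $0.00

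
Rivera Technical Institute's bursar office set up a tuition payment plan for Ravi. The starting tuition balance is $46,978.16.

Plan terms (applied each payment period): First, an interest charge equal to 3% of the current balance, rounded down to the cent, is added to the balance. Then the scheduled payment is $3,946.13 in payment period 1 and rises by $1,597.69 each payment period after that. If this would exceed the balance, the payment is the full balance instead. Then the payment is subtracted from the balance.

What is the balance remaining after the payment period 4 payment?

Payment period 1: $46,978.16 +$1,409.34 interest = $48,387.50; pay $3,946.13 → $44,441.37
Payment period 2: $44,441.37 +$1,333.24 interest = $45,774.61; pay $5,543.82 → $40,230.79
Payment period 3: $40,230.79 +$1,206.92 interest = $41,437.71; pay $7,141.51 → $34,296.20
Payment period 4: $34,296.20 +$1,028.88 interest = $35,325.08; pay $8,739.20 → $26,585.88

$26,585.88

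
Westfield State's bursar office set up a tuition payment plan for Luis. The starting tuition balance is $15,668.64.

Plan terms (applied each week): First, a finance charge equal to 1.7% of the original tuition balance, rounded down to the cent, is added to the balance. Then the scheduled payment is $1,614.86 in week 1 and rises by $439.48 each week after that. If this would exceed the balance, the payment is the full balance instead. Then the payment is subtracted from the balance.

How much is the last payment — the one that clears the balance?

Week 1: opening $15,668.64; interest $266.36 → $15,935.00; payment $1,614.86; balance $14,320.14
Week 2: opening $14,320.14; interest $266.36 → $14,586.50; payment $2,054.34; balance $12,532.16
Week 3: opening $12,532.16; interest $266.36 → $12,798.52; payment $2,493.82; balance $10,304.70
Week 4: opening $10,304.70; interest $266.36 → $10,571.06; payment $2,933.30; balance $7,637.76
Week 5: opening $7,637.76; interest $266.36 → $7,904.12; payment $3,372.78; balance $4,531.34
Week 6: opening $4,531.34; interest $266.36 → $4,797.70; payment $3,812.26; balance $985.44
Week 7: opening $985.44; interest $266.36 → $1,251.80; payment $1,251.80; balance $0.00

$1,251.80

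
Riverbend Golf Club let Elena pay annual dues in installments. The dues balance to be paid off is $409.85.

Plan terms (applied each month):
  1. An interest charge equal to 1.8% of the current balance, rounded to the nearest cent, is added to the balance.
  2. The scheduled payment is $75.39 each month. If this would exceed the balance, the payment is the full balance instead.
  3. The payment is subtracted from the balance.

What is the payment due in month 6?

Month 1: $409.85 +$7.38 interest = $417.23; pay $75.39 → $341.84
Month 2: $341.84 +$6.15 interest = $347.99; pay $75.39 → $272.60
Month 3: $272.60 +$4.91 interest = $277.51; pay $75.39 → $202.12
Month 4: $202.12 +$3.64 interest = $205.76; pay $75.39 → $130.37
Month 5: $130.37 +$2.35 interest = $132.72; pay $75.39 → $57.33
Month 6: $57.33 +$1.03 interest = $58.36; pay $58.36 → $0.00

$58.36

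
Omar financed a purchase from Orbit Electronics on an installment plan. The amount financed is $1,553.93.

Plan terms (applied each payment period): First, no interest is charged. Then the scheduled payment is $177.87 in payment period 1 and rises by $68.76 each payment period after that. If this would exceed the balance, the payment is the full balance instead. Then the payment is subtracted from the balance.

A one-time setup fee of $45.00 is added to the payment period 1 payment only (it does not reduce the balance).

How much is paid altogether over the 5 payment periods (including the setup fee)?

$1,598.93

Payment period 1: $1,553.93 − $177.87 (+ $45.00 fee) → $1,376.06
Payment period 2: $1,376.06 − $246.63 → $1,129.43
Payment period 3: $1,129.43 − $315.39 → $814.04
Payment period 4: $814.04 − $384.15 → $429.89
Payment period 5: $429.89 − $429.89 → $0.00
Total paid: $1,598.93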